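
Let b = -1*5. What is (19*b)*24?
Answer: -2280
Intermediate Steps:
b = -5
(19*b)*24 = (19*(-5))*24 = -95*24 = -2280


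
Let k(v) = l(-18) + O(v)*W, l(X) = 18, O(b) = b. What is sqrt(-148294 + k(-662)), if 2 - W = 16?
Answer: 16*I*sqrt(543) ≈ 372.84*I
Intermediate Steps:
W = -14 (W = 2 - 1*16 = 2 - 16 = -14)
k(v) = 18 - 14*v (k(v) = 18 + v*(-14) = 18 - 14*v)
sqrt(-148294 + k(-662)) = sqrt(-148294 + (18 - 14*(-662))) = sqrt(-148294 + (18 + 9268)) = sqrt(-148294 + 9286) = sqrt(-139008) = 16*I*sqrt(543)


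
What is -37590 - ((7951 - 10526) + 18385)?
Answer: -53400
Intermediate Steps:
-37590 - ((7951 - 10526) + 18385) = -37590 - (-2575 + 18385) = -37590 - 1*15810 = -37590 - 15810 = -53400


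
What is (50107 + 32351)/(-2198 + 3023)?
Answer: 27486/275 ≈ 99.949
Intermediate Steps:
(50107 + 32351)/(-2198 + 3023) = 82458/825 = 82458*(1/825) = 27486/275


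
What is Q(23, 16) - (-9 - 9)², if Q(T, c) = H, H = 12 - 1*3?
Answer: -315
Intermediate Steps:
H = 9 (H = 12 - 3 = 9)
Q(T, c) = 9
Q(23, 16) - (-9 - 9)² = 9 - (-9 - 9)² = 9 - 1*(-18)² = 9 - 1*324 = 9 - 324 = -315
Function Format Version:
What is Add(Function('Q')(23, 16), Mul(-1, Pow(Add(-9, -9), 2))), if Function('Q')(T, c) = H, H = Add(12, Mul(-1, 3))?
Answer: -315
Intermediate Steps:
H = 9 (H = Add(12, -3) = 9)
Function('Q')(T, c) = 9
Add(Function('Q')(23, 16), Mul(-1, Pow(Add(-9, -9), 2))) = Add(9, Mul(-1, Pow(Add(-9, -9), 2))) = Add(9, Mul(-1, Pow(-18, 2))) = Add(9, Mul(-1, 324)) = Add(9, -324) = -315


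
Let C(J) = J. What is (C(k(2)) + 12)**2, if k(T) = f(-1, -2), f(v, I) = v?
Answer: 121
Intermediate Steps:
k(T) = -1
(C(k(2)) + 12)**2 = (-1 + 12)**2 = 11**2 = 121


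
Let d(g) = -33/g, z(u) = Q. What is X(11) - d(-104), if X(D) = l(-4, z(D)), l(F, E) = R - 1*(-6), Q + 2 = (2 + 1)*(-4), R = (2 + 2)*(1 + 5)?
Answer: 3087/104 ≈ 29.683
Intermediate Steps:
R = 24 (R = 4*6 = 24)
Q = -14 (Q = -2 + (2 + 1)*(-4) = -2 + 3*(-4) = -2 - 12 = -14)
z(u) = -14
l(F, E) = 30 (l(F, E) = 24 - 1*(-6) = 24 + 6 = 30)
X(D) = 30
X(11) - d(-104) = 30 - (-33)/(-104) = 30 - (-33)*(-1)/104 = 30 - 1*33/104 = 30 - 33/104 = 3087/104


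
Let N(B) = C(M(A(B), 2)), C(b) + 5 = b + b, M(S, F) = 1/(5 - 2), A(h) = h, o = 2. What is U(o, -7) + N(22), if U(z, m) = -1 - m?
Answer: 5/3 ≈ 1.6667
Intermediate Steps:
M(S, F) = 1/3
C(b) = -5 + 2*b (C(b) = -5 + (b + b) = -5 + 2*b)
N(B) = -13/3 (N(B) = -5 + 2*(1/3) = -5 + 2/3 = -13/3)
U(o, -7) + N(22) = (-1 - 1*(-7)) - 13/3 = (-1 + 7) - 13/3 = 6 - 13/3 = 5/3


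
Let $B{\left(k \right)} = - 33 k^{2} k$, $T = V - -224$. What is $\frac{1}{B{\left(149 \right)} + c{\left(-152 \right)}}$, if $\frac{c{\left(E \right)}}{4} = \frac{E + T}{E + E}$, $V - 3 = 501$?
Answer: $- \frac{19}{2074084167} \approx -9.1607 \cdot 10^{-9}$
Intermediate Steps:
$V = 504$ ($V = 3 + 501 = 504$)
$T = 728$ ($T = 504 - -224 = 504 + 224 = 728$)
$c{\left(E \right)} = \frac{2 \left(728 + E\right)}{E}$ ($c{\left(E \right)} = 4 \frac{E + 728}{E + E} = 4 \frac{728 + E}{2 E} = \frac{2 \left(728 + E\right)}{E}$)
$B{\left(k \right)} = - 33 k^{3}$
$\frac{1}{B{\left(149 \right)} + c{\left(-152 \right)}} = \frac{1}{- 33 \cdot 149^{3} + \left(2 + \frac{1456}{-152}\right)} = \frac{1}{\left(-33\right) 3307949 + \left(2 + 1456 \left(- \frac{1}{152}\right)\right)} = \frac{1}{-109162317 + \left(2 - \frac{182}{19}\right)} = \frac{1}{-109162317 - \frac{144}{19}} = \frac{1}{- \frac{2074084167}{19}} = - \frac{19}{2074084167}$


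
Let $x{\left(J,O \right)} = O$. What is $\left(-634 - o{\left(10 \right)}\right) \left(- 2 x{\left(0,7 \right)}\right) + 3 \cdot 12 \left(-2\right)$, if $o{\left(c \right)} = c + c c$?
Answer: $10344$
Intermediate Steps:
$o{\left(c \right)} = c + c^{2}$
$\left(-634 - o{\left(10 \right)}\right) \left(- 2 x{\left(0,7 \right)}\right) + 3 \cdot 12 \left(-2\right) = \left(-634 - 10 \left(1 + 10\right)\right) \left(\left(-2\right) 7\right) + 3 \cdot 12 \left(-2\right) = \left(-634 - 10 \cdot 11\right) \left(-14\right) + 36 \left(-2\right) = \left(-634 - 110\right) \left(-14\right) - 72 = \left(-744\right) \left(-14\right) - 72 = 10416 - 72 = 10344$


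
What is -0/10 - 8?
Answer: -8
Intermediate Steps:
-0/10 - 8 = -10*0 - 8 = 0 - 8 = -8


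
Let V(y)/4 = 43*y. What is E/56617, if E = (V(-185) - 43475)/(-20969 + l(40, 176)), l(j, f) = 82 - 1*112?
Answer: 6845/108081853 ≈ 6.3332e-5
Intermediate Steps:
V(y) = 172*y (V(y) = 4*(43*y) = 172*y)
l(j, f) = -30 (l(j, f) = 82 - 112 = -30)
E = 6845/1909 (E = (172*(-185) - 43475)/(-20969 - 30) = (-31820 - 43475)/(-20999) = -75295*(-1/20999) = 6845/1909 ≈ 3.5856)
E/56617 = (6845/1909)/56617 = (6845/1909)*(1/56617) = 6845/108081853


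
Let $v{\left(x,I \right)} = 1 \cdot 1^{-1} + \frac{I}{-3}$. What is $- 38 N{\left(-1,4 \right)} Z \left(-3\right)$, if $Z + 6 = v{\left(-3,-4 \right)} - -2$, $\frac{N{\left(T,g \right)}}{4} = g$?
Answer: $-3040$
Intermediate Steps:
$v{\left(x,I \right)} = 1 - \frac{I}{3}$ ($v{\left(x,I \right)} = 1 \cdot 1 + I \left(- \frac{1}{3}\right) = 1 - \frac{I}{3}$)
$N{\left(T,g \right)} = 4 g$
$Z = - \frac{5}{3}$ ($Z = -6 + \left(\left(1 - - \frac{4}{3}\right) - -2\right) = -6 + \left(\left(1 + \frac{4}{3}\right) + 2\right) = -6 + \left(\frac{7}{3} + 2\right) = -6 + \frac{13}{3} = - \frac{5}{3} \approx -1.6667$)
$- 38 N{\left(-1,4 \right)} Z \left(-3\right) = - 38 \cdot 4 \cdot 4 \left(- \frac{5}{3}\right) \left(-3\right) = - 38 \cdot 16 \left(- \frac{5}{3}\right) \left(-3\right) = - 38 \left(\left(- \frac{80}{3}\right) \left(-3\right)\right) = \left(-38\right) 80 = -3040$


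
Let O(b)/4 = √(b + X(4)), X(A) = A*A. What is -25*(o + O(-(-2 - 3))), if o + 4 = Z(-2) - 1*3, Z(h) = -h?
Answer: 125 - 100*√21 ≈ -333.26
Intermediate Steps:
X(A) = A²
o = -5 (o = -4 + (-1*(-2) - 1*3) = -4 + (2 - 3) = -4 - 1 = -5)
O(b) = 4*√(16 + b) (O(b) = 4*√(b + 4²) = 4*√(b + 16) = 4*√(16 + b))
-25*(o + O(-(-2 - 3))) = -25*(-5 + 4*√(16 - (-2 - 3))) = -25*(-5 + 4*√(16 - 1*(-5))) = -25*(-5 + 4*√(16 + 5)) = -25*(-5 + 4*√21) = 125 - 100*√21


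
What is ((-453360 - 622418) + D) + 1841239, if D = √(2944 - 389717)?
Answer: 765461 + I*√386773 ≈ 7.6546e+5 + 621.91*I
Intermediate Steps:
D = I*√386773 (D = √(-386773) = I*√386773 ≈ 621.91*I)
((-453360 - 622418) + D) + 1841239 = ((-453360 - 622418) + I*√386773) + 1841239 = (-1075778 + I*√386773) + 1841239 = 765461 + I*√386773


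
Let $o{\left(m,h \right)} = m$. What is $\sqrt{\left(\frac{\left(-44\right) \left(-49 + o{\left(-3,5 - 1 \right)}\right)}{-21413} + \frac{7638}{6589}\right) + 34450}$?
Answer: $\frac{4 \sqrt{874743006388839951}}{20155751} \approx 185.61$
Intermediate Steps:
$\sqrt{\left(\frac{\left(-44\right) \left(-49 + o{\left(-3,5 - 1 \right)}\right)}{-21413} + \frac{7638}{6589}\right) + 34450} = \sqrt{\left(\frac{\left(-44\right) \left(-49 - 3\right)}{-21413} + \frac{7638}{6589}\right) + 34450} = \sqrt{\left(\left(-44\right) \left(-52\right) \left(- \frac{1}{21413}\right) + 7638 \cdot \frac{1}{6589}\right) + 34450} = \sqrt{\left(2288 \left(- \frac{1}{21413}\right) + \frac{7638}{6589}\right) + 34450} = \sqrt{\left(- \frac{2288}{21413} + \frac{7638}{6589}\right) + 34450} = \sqrt{\frac{148476862}{141090257} + 34450} = \sqrt{\frac{4860707830512}{141090257}} = \frac{4 \sqrt{874743006388839951}}{20155751}$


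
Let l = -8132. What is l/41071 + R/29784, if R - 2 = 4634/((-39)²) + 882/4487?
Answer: -117964500736333/596314745156052 ≈ -0.19782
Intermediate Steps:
R = 5111962/974961 (R = 2 + (4634/((-39)²) + 882/4487) = 2 + (4634/1521 + 882*(1/4487)) = 2 + (4634*(1/1521) + 126/641) = 2 + (4634/1521 + 126/641) = 2 + 3162040/974961 = 5111962/974961 ≈ 5.2432)
l/41071 + R/29784 = -8132/41071 + (5111962/974961)/29784 = -8132*1/41071 + (5111962/974961)*(1/29784) = -8132/41071 + 2555981/14519119212 = -117964500736333/596314745156052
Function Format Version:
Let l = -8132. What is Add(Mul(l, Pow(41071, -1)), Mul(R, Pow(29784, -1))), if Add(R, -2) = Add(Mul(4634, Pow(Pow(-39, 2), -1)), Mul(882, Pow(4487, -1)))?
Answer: Rational(-117964500736333, 596314745156052) ≈ -0.19782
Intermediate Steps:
R = Rational(5111962, 974961) (R = Add(2, Add(Mul(4634, Pow(Pow(-39, 2), -1)), Mul(882, Pow(4487, -1)))) = Add(2, Add(Mul(4634, Pow(1521, -1)), Mul(882, Rational(1, 4487)))) = Add(2, Add(Mul(4634, Rational(1, 1521)), Rational(126, 641))) = Add(2, Add(Rational(4634, 1521), Rational(126, 641))) = Add(2, Rational(3162040, 974961)) = Rational(5111962, 974961) ≈ 5.2432)
Add(Mul(l, Pow(41071, -1)), Mul(R, Pow(29784, -1))) = Add(Mul(-8132, Pow(41071, -1)), Mul(Rational(5111962, 974961), Pow(29784, -1))) = Add(Mul(-8132, Rational(1, 41071)), Mul(Rational(5111962, 974961), Rational(1, 29784))) = Add(Rational(-8132, 41071), Rational(2555981, 14519119212)) = Rational(-117964500736333, 596314745156052)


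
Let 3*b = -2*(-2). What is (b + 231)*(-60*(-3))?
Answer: 41820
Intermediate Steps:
b = 4/3 (b = (-2*(-2))/3 = (⅓)*4 = 4/3 ≈ 1.3333)
(b + 231)*(-60*(-3)) = (4/3 + 231)*(-60*(-3)) = (697/3)*180 = 41820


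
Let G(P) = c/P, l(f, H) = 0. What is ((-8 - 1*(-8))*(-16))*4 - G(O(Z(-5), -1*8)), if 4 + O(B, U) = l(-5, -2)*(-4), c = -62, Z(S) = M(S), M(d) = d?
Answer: -31/2 ≈ -15.500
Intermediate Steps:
Z(S) = S
O(B, U) = -4 (O(B, U) = -4 + 0*(-4) = -4 + 0 = -4)
G(P) = -62/P
((-8 - 1*(-8))*(-16))*4 - G(O(Z(-5), -1*8)) = ((-8 - 1*(-8))*(-16))*4 - (-62)/(-4) = ((-8 + 8)*(-16))*4 - (-62)*(-1)/4 = (0*(-16))*4 - 1*31/2 = 0*4 - 31/2 = 0 - 31/2 = -31/2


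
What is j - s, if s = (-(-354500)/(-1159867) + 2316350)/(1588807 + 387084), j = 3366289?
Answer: 7714760035122848683/2291770766497 ≈ 3.3663e+6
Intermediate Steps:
s = 2686657570950/2291770766497 (s = (-(-354500)*(-1)/1159867 + 2316350)/1975891 = (-1*354500/1159867 + 2316350)*(1/1975891) = (-354500/1159867 + 2316350)*(1/1975891) = (2686657570950/1159867)*(1/1975891) = 2686657570950/2291770766497 ≈ 1.1723)
j - s = 3366289 - 1*2686657570950/2291770766497 = 3366289 - 2686657570950/2291770766497 = 7714760035122848683/2291770766497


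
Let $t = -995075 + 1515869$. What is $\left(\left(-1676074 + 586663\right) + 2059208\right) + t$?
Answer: $1490591$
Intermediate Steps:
$t = 520794$
$\left(\left(-1676074 + 586663\right) + 2059208\right) + t = \left(\left(-1676074 + 586663\right) + 2059208\right) + 520794 = \left(-1089411 + 2059208\right) + 520794 = 969797 + 520794 = 1490591$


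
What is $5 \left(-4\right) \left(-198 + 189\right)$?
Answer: $180$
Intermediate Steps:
$5 \left(-4\right) \left(-198 + 189\right) = \left(-20\right) \left(-9\right) = 180$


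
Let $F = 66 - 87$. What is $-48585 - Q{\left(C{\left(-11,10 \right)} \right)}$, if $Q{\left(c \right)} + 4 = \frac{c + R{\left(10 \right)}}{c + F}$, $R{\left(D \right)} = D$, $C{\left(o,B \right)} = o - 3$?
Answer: $- \frac{1700339}{35} \approx -48581.0$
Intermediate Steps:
$C{\left(o,B \right)} = -3 + o$ ($C{\left(o,B \right)} = o - 3 = -3 + o$)
$F = -21$
$Q{\left(c \right)} = -4 + \frac{10 + c}{-21 + c}$ ($Q{\left(c \right)} = -4 + \frac{c + 10}{c - 21} = -4 + \frac{10 + c}{-21 + c}$)
$-48585 - Q{\left(C{\left(-11,10 \right)} \right)} = -48585 - \frac{94 - 3 \left(-3 - 11\right)}{-21 - 14} = -48585 - \frac{94 - -42}{-21 - 14} = -48585 - \frac{94 + 42}{-35} = -48585 - \left(- \frac{1}{35}\right) 136 = -48585 - - \frac{136}{35} = -48585 + \frac{136}{35} = - \frac{1700339}{35}$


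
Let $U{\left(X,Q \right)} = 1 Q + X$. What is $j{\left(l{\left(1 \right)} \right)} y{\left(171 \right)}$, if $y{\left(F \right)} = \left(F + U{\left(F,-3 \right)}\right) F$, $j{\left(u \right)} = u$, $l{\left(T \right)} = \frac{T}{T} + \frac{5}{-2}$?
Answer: $- \frac{173907}{2} \approx -86954.0$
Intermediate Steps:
$U{\left(X,Q \right)} = Q + X$
$l{\left(T \right)} = - \frac{3}{2}$ ($l{\left(T \right)} = 1 + 5 \left(- \frac{1}{2}\right) = 1 - \frac{5}{2} = - \frac{3}{2}$)
$y{\left(F \right)} = F \left(-3 + 2 F\right)$ ($y{\left(F \right)} = \left(F + \left(-3 + F\right)\right) F = \left(-3 + 2 F\right) F = F \left(-3 + 2 F\right)$)
$j{\left(l{\left(1 \right)} \right)} y{\left(171 \right)} = - \frac{3 \cdot 171 \left(-3 + 2 \cdot 171\right)}{2} = - \frac{3 \cdot 171 \left(-3 + 342\right)}{2} = - \frac{3 \cdot 171 \cdot 339}{2} = \left(- \frac{3}{2}\right) 57969 = - \frac{173907}{2}$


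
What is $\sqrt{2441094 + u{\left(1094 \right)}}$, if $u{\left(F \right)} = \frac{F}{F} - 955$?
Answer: $2 \sqrt{610035} \approx 1562.1$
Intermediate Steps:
$u{\left(F \right)} = -954$ ($u{\left(F \right)} = 1 - 955 = -954$)
$\sqrt{2441094 + u{\left(1094 \right)}} = \sqrt{2441094 - 954} = \sqrt{2440140} = 2 \sqrt{610035}$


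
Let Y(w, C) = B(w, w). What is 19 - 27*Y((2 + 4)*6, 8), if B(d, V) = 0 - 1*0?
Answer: 19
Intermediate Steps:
B(d, V) = 0 (B(d, V) = 0 + 0 = 0)
Y(w, C) = 0
19 - 27*Y((2 + 4)*6, 8) = 19 - 27*0 = 19 + 0 = 19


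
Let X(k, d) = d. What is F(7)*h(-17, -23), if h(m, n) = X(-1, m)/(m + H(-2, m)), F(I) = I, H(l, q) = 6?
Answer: 119/11 ≈ 10.818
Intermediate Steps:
h(m, n) = m/(6 + m) (h(m, n) = m/(m + 6) = m/(6 + m))
F(7)*h(-17, -23) = 7*(-17/(6 - 17)) = 7*(-17/(-11)) = 7*(-17*(-1/11)) = 7*(17/11) = 119/11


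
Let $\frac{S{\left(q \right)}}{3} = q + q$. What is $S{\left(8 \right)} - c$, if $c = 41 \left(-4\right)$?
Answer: $212$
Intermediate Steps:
$c = -164$
$S{\left(q \right)} = 6 q$ ($S{\left(q \right)} = 3 \left(q + q\right) = 3 \cdot 2 q = 6 q$)
$S{\left(8 \right)} - c = 6 \cdot 8 - -164 = 48 + 164 = 212$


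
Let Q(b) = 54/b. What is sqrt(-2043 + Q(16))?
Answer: 21*I*sqrt(74)/4 ≈ 45.162*I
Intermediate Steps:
sqrt(-2043 + Q(16)) = sqrt(-2043 + 54/16) = sqrt(-2043 + 54*(1/16)) = sqrt(-2043 + 27/8) = sqrt(-16317/8) = 21*I*sqrt(74)/4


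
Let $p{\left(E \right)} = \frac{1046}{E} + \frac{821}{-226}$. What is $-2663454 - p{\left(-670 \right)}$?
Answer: $- \frac{201649709107}{75710} \approx -2.6634 \cdot 10^{6}$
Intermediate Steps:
$p{\left(E \right)} = - \frac{821}{226} + \frac{1046}{E}$ ($p{\left(E \right)} = \frac{1046}{E} + 821 \left(- \frac{1}{226}\right) = \frac{1046}{E} - \frac{821}{226} = - \frac{821}{226} + \frac{1046}{E}$)
$-2663454 - p{\left(-670 \right)} = -2663454 - \left(- \frac{821}{226} + \frac{1046}{-670}\right) = -2663454 - \left(- \frac{821}{226} + 1046 \left(- \frac{1}{670}\right)\right) = -2663454 - \left(- \frac{821}{226} - \frac{523}{335}\right) = -2663454 - - \frac{393233}{75710} = -2663454 + \frac{393233}{75710} = - \frac{201649709107}{75710}$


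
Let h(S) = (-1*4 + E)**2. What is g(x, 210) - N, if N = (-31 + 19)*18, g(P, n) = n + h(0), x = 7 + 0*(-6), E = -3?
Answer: 475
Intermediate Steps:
h(S) = 49 (h(S) = (-1*4 - 3)**2 = (-4 - 3)**2 = (-7)**2 = 49)
x = 7 (x = 7 + 0 = 7)
g(P, n) = 49 + n (g(P, n) = n + 49 = 49 + n)
N = -216 (N = -12*18 = -216)
g(x, 210) - N = (49 + 210) - 1*(-216) = 259 + 216 = 475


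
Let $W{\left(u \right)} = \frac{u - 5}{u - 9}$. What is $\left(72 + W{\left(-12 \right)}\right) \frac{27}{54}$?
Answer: $\frac{1529}{42} \approx 36.405$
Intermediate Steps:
$W{\left(u \right)} = \frac{-5 + u}{-9 + u}$
$\left(72 + W{\left(-12 \right)}\right) \frac{27}{54} = \left(72 + \frac{-5 - 12}{-9 - 12}\right) \frac{27}{54} = \left(72 + \frac{1}{-21} \left(-17\right)\right) 27 \cdot \frac{1}{54} = \left(72 - - \frac{17}{21}\right) \frac{1}{2} = \left(72 + \frac{17}{21}\right) \frac{1}{2} = \frac{1529}{21} \cdot \frac{1}{2} = \frac{1529}{42}$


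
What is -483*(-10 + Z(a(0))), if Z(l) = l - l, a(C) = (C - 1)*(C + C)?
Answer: 4830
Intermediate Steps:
a(C) = 2*C*(-1 + C) (a(C) = (-1 + C)*(2*C) = 2*C*(-1 + C))
Z(l) = 0
-483*(-10 + Z(a(0))) = -483*(-10 + 0) = -483*(-10) = 4830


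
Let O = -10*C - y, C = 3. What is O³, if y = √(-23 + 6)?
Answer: -(30 + I*√17)³ ≈ -25470.0 - 11062.0*I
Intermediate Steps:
y = I*√17 (y = √(-17) = I*√17 ≈ 4.1231*I)
O = -30 - I*√17 (O = -10*3 - I*√17 = -30 - I*√17 ≈ -30.0 - 4.1231*I)
O³ = (-30 - I*√17)³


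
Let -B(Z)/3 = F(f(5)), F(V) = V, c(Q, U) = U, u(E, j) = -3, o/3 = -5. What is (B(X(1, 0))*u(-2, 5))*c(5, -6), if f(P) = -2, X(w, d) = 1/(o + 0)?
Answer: 108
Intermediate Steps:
o = -15 (o = 3*(-5) = -15)
X(w, d) = -1/15 (X(w, d) = 1/(-15 + 0) = 1/(-15) = -1/15)
B(Z) = 6 (B(Z) = -3*(-2) = 6)
(B(X(1, 0))*u(-2, 5))*c(5, -6) = (6*(-3))*(-6) = -18*(-6) = 108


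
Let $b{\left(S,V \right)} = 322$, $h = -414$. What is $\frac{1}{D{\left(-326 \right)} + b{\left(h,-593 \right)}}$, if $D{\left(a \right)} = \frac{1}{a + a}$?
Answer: $\frac{652}{209943} \approx 0.0031056$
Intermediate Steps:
$D{\left(a \right)} = \frac{1}{2 a}$
$\frac{1}{D{\left(-326 \right)} + b{\left(h,-593 \right)}} = \frac{1}{\frac{1}{2 \left(-326\right)} + 322} = \frac{1}{\frac{1}{2} \left(- \frac{1}{326}\right) + 322} = \frac{1}{- \frac{1}{652} + 322} = \frac{1}{\frac{209943}{652}} = \frac{652}{209943}$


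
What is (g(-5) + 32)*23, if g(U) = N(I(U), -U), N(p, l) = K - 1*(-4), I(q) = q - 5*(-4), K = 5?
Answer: 943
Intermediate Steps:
I(q) = 20 + q (I(q) = q + 20 = 20 + q)
N(p, l) = 9 (N(p, l) = 5 - 1*(-4) = 5 + 4 = 9)
g(U) = 9
(g(-5) + 32)*23 = (9 + 32)*23 = 41*23 = 943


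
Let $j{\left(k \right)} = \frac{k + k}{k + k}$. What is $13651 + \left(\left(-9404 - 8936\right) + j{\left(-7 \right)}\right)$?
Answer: $-4688$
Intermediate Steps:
$j{\left(k \right)} = 1$ ($j{\left(k \right)} = \frac{2 k}{2 k} = 2 k \frac{1}{2 k} = 1$)
$13651 + \left(\left(-9404 - 8936\right) + j{\left(-7 \right)}\right) = 13651 + \left(\left(-9404 - 8936\right) + 1\right) = 13651 + \left(-18340 + 1\right) = 13651 - 18339 = -4688$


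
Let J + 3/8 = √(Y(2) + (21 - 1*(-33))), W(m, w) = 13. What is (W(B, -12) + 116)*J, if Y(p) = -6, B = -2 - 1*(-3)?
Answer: -387/8 + 516*√3 ≈ 845.36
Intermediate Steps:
B = 1 (B = -2 + 3 = 1)
J = -3/8 + 4*√3 (J = -3/8 + √(-6 + (21 - 1*(-33))) = -3/8 + √(-6 + (21 + 33)) = -3/8 + √(-6 + 54) = -3/8 + √48 = -3/8 + 4*√3 ≈ 6.5532)
(W(B, -12) + 116)*J = (13 + 116)*(-3/8 + 4*√3) = 129*(-3/8 + 4*√3) = -387/8 + 516*√3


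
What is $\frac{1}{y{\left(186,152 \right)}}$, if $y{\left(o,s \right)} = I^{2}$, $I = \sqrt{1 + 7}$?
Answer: $\frac{1}{8} \approx 0.125$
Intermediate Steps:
$I = 2 \sqrt{2}$ ($I = \sqrt{8} = 2 \sqrt{2} \approx 2.8284$)
$y{\left(o,s \right)} = 8$ ($y{\left(o,s \right)} = \left(2 \sqrt{2}\right)^{2} = 8$)
$\frac{1}{y{\left(186,152 \right)}} = \frac{1}{8}$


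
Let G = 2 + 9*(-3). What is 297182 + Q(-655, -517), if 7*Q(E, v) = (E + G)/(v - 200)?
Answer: 1491557138/5019 ≈ 2.9718e+5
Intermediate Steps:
G = -25 (G = 2 - 27 = -25)
Q(E, v) = (-25 + E)/(7*(-200 + v)) (Q(E, v) = ((E - 25)/(v - 200))/7 = ((-25 + E)/(-200 + v))/7 = (-25 + E)/(7*(-200 + v)))
297182 + Q(-655, -517) = 297182 + (-25 - 655)/(7*(-200 - 517)) = 297182 + (1/7)*(-680)/(-717) = 297182 + (1/7)*(-1/717)*(-680) = 297182 + 680/5019 = 1491557138/5019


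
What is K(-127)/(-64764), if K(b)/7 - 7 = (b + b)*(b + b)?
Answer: -64523/9252 ≈ -6.9740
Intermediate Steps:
K(b) = 49 + 28*b² (K(b) = 49 + 7*((b + b)*(b + b)) = 49 + 7*((2*b)*(2*b)) = 49 + 7*(4*b²) = 49 + 28*b²)
K(-127)/(-64764) = (49 + 28*(-127)²)/(-64764) = (49 + 28*16129)*(-1/64764) = (49 + 451612)*(-1/64764) = 451661*(-1/64764) = -64523/9252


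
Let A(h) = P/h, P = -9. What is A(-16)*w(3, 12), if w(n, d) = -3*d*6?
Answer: -243/2 ≈ -121.50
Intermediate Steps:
A(h) = -9/h
w(n, d) = -18*d
A(-16)*w(3, 12) = (-9/(-16))*(-18*12) = -9*(-1/16)*(-216) = (9/16)*(-216) = -243/2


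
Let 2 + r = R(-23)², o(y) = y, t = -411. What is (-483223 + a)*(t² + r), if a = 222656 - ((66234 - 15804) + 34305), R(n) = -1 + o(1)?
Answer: -58328068538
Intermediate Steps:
R(n) = 0 (R(n) = -1 + 1 = 0)
a = 137921 (a = 222656 - (50430 + 34305) = 222656 - 1*84735 = 222656 - 84735 = 137921)
r = -2 (r = -2 + 0² = -2 + 0 = -2)
(-483223 + a)*(t² + r) = (-483223 + 137921)*((-411)² - 2) = -345302*(168921 - 2) = -345302*168919 = -58328068538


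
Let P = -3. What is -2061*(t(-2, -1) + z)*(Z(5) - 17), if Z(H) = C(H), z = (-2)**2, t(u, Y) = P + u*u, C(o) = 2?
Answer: 154575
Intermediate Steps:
t(u, Y) = -3 + u**2 (t(u, Y) = -3 + u*u = -3 + u**2)
z = 4
Z(H) = 2
-2061*(t(-2, -1) + z)*(Z(5) - 17) = -2061*((-3 + (-2)**2) + 4)*(2 - 17) = -2061*((-3 + 4) + 4)*(-15) = -2061*(1 + 4)*(-15) = -10305*(-15) = -2061*(-75) = 154575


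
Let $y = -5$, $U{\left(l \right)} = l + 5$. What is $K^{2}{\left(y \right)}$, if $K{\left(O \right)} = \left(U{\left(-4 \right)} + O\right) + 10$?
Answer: $36$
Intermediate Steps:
$U{\left(l \right)} = 5 + l$
$K{\left(O \right)} = 11 + O$ ($K{\left(O \right)} = \left(\left(5 - 4\right) + O\right) + 10 = \left(1 + O\right) + 10 = 11 + O$)
$K^{2}{\left(y \right)} = \left(11 - 5\right)^{2} = 6^{2} = 36$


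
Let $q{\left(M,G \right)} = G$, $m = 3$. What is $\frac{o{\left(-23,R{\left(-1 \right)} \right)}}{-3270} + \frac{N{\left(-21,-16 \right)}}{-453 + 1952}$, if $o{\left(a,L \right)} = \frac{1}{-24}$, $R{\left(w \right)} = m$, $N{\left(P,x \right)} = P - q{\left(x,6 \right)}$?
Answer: $- \frac{2117461}{117641520} \approx -0.017999$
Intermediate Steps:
$N{\left(P,x \right)} = -6 + P$ ($N{\left(P,x \right)} = P - 6 = -6 + P$)
$R{\left(w \right)} = 3$
$o{\left(a,L \right)} = - \frac{1}{24}$
$\frac{o{\left(-23,R{\left(-1 \right)} \right)}}{-3270} + \frac{N{\left(-21,-16 \right)}}{-453 + 1952} = - \frac{1}{24 \left(-3270\right)} + \frac{-6 - 21}{-453 + 1952} = \left(- \frac{1}{24}\right) \left(- \frac{1}{3270}\right) - \frac{27}{1499} = \frac{1}{78480} - \frac{27}{1499} = - \frac{2117461}{117641520}$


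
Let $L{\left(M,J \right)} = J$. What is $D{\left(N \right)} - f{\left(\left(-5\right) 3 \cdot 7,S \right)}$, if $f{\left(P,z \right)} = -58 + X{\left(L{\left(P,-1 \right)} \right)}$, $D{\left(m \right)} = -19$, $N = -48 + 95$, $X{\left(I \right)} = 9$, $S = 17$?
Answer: $30$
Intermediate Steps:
$N = 47$
$f{\left(P,z \right)} = -49$ ($f{\left(P,z \right)} = -58 + 9 = -49$)
$D{\left(N \right)} - f{\left(\left(-5\right) 3 \cdot 7,S \right)} = -19 - -49 = -19 + 49 = 30$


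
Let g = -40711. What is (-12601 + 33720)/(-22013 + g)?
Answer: -21119/62724 ≈ -0.33670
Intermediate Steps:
(-12601 + 33720)/(-22013 + g) = (-12601 + 33720)/(-22013 - 40711) = 21119/(-62724) = 21119*(-1/62724) = -21119/62724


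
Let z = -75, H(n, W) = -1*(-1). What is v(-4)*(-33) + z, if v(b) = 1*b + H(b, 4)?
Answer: 24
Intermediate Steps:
H(n, W) = 1
v(b) = 1 + b (v(b) = 1*b + 1 = b + 1 = 1 + b)
v(-4)*(-33) + z = (1 - 4)*(-33) - 75 = -3*(-33) - 75 = 99 - 75 = 24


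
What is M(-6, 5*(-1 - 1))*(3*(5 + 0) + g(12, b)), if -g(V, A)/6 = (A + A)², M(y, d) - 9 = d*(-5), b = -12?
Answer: -203019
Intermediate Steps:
M(y, d) = 9 - 5*d (M(y, d) = 9 + d*(-5) = 9 - 5*d)
g(V, A) = -24*A² (g(V, A) = -6*(A + A)² = -6*4*A² = -24*A²)
M(-6, 5*(-1 - 1))*(3*(5 + 0) + g(12, b)) = (9 - 25*(-1 - 1))*(3*(5 + 0) - 24*(-12)²) = (9 - 25*(-2))*(3*5 - 24*144) = (9 - 5*(-10))*(15 - 3456) = (9 + 50)*(-3441) = 59*(-3441) = -203019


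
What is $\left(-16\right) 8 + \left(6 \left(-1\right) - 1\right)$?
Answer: $-135$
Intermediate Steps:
$\left(-16\right) 8 + \left(6 \left(-1\right) - 1\right) = -128 - 7 = -135$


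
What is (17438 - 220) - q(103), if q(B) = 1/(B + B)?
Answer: 3546907/206 ≈ 17218.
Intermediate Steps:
q(B) = 1/(2*B)
(17438 - 220) - q(103) = (17438 - 220) - 1/(2*103) = 17218 - 1/(2*103) = 17218 - 1*1/206 = 17218 - 1/206 = 3546907/206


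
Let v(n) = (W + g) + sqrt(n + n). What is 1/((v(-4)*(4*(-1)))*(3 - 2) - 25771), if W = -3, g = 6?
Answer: I/(-25783*I + 8*sqrt(2)) ≈ -3.8785e-5 + 1.7019e-8*I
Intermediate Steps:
v(n) = 3 + sqrt(2)*sqrt(n) (v(n) = (-3 + 6) + sqrt(n + n) = 3 + sqrt(2*n) = 3 + sqrt(2)*sqrt(n))
1/((v(-4)*(4*(-1)))*(3 - 2) - 25771) = 1/(((3 + sqrt(2)*sqrt(-4))*(4*(-1)))*(3 - 2) - 25771) = 1/(((3 + sqrt(2)*(2*I))*(-4))*1 - 25771) = 1/(((3 + 2*I*sqrt(2))*(-4))*1 - 25771) = 1/((-12 - 8*I*sqrt(2))*1 - 25771) = 1/((-12 - 8*I*sqrt(2)) - 25771) = 1/(-25783 - 8*I*sqrt(2))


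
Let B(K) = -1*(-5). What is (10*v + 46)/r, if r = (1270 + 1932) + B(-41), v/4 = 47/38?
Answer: 1814/60933 ≈ 0.029770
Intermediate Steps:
B(K) = 5
v = 94/19 (v = 4*(47/38) = 94/19 ≈ 4.9474)
r = 3207 (r = (1270 + 1932) + 5 = 3202 + 5 = 3207)
(10*v + 46)/r = (10*(94/19) + 46)/3207 = (940/19 + 46)*(1/3207) = (1814/19)*(1/3207) = 1814/60933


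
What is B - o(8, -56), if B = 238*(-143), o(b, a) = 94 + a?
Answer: -34072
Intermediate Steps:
B = -34034
B - o(8, -56) = -34034 - (94 - 56) = -34034 - 1*38 = -34034 - 38 = -34072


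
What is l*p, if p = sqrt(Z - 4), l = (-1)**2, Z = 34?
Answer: sqrt(30) ≈ 5.4772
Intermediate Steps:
l = 1
p = sqrt(30) (p = sqrt(34 - 4) = sqrt(30) ≈ 5.4772)
l*p = 1*sqrt(30) = sqrt(30)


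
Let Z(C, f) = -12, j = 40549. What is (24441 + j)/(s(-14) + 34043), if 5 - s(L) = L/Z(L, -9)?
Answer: 389940/204281 ≈ 1.9088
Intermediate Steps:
s(L) = 5 + L/12 (s(L) = 5 - L/(-12) = 5 - L*(-1)/12 = 5 - (-1)*L/12 = 5 + L/12)
(24441 + j)/(s(-14) + 34043) = (24441 + 40549)/((5 + (1/12)*(-14)) + 34043) = 64990/((5 - 7/6) + 34043) = 64990/(23/6 + 34043) = 64990/(204281/6) = 64990*(6/204281) = 389940/204281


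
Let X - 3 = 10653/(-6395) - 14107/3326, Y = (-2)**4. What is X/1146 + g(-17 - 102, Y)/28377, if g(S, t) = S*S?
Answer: 114473948751193/230564604576780 ≈ 0.49649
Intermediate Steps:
Y = 16
X = -61836833/21269770 (X = 3 + (10653/(-6395) - 14107/3326) = 3 + (10653*(-1/6395) - 14107*1/3326) = 3 + (-10653/6395 - 14107/3326) = 3 - 125646143/21269770 = -61836833/21269770 ≈ -2.9073)
g(S, t) = S**2
X/1146 + g(-17 - 102, Y)/28377 = -61836833/21269770/1146 + (-17 - 102)**2/28377 = -61836833/21269770*1/1146 + (-119)**2*(1/28377) = -61836833/24375156420 + 14161*(1/28377) = -61836833/24375156420 + 14161/28377 = 114473948751193/230564604576780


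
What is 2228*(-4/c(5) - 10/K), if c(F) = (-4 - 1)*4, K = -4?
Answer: 30078/5 ≈ 6015.6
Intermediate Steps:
c(F) = -20 (c(F) = -5*4 = -20)
2228*(-4/c(5) - 10/K) = 2228*(-4/(-20) - 10/(-4)) = 2228*(-4*(-1/20) - 10*(-1/4)) = 2228*(1/5 + 5/2) = 2228*(27/10) = 30078/5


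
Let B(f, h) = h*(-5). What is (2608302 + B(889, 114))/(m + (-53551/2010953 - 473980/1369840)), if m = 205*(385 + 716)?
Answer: 119724620752305744/10362414892562447 ≈ 11.554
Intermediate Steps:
B(f, h) = -5*h
m = 225705 (m = 205*1101 = 225705)
(2608302 + B(889, 114))/(m + (-53551/2010953 - 473980/1369840)) = (2608302 - 5*114)/(225705 + (-53551/2010953 - 473980/1369840)) = (2608302 - 570)/(225705 + (-53551*1/2010953 - 473980*1/1369840)) = 2607732/(225705 + (-53551/2010953 - 23699/68492)) = 2607732/(225705 - 51325390239/137734192876) = 2607732/(31087244677687341/137734192876) = 2607732*(137734192876/31087244677687341) = 119724620752305744/10362414892562447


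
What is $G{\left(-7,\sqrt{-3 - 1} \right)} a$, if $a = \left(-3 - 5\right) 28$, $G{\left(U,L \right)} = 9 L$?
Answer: $- 4032 i \approx - 4032.0 i$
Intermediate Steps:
$a = -224$ ($a = \left(-3 - 5\right) 28 = \left(-8\right) 28 = -224$)
$G{\left(-7,\sqrt{-3 - 1} \right)} a = 9 \sqrt{-3 - 1} \left(-224\right) = 9 \sqrt{-4} \left(-224\right) = 9 \cdot 2 i \left(-224\right) = 18 i \left(-224\right) = - 4032 i$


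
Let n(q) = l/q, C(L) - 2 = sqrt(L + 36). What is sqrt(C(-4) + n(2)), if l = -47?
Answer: sqrt(-86 + 16*sqrt(2))/2 ≈ 3.9803*I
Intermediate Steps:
C(L) = 2 + sqrt(36 + L) (C(L) = 2 + sqrt(L + 36) = 2 + sqrt(36 + L))
n(q) = -47/q
sqrt(C(-4) + n(2)) = sqrt((2 + sqrt(36 - 4)) - 47/2) = sqrt((2 + sqrt(32)) - 47*1/2) = sqrt((2 + 4*sqrt(2)) - 47/2) = sqrt(-43/2 + 4*sqrt(2))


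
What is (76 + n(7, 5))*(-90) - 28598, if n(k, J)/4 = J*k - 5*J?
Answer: -39038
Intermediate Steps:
n(k, J) = -20*J + 4*J*k (n(k, J) = 4*(J*k - 5*J) = 4*(-5*J + J*k) = -20*J + 4*J*k)
(76 + n(7, 5))*(-90) - 28598 = (76 + 4*5*(-5 + 7))*(-90) - 28598 = (76 + 4*5*2)*(-90) - 28598 = (76 + 40)*(-90) - 28598 = 116*(-90) - 28598 = -10440 - 28598 = -39038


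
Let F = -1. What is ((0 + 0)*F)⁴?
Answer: 0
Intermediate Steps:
((0 + 0)*F)⁴ = ((0 + 0)*(-1))⁴ = (0*(-1))⁴ = 0⁴ = 0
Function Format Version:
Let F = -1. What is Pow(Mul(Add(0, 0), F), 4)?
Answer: 0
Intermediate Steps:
Pow(Mul(Add(0, 0), F), 4) = Pow(Mul(Add(0, 0), -1), 4) = Pow(Mul(0, -1), 4) = Pow(0, 4) = 0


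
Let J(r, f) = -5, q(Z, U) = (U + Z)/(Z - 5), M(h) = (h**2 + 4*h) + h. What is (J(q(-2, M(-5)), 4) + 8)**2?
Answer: 9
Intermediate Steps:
M(h) = h**2 + 5*h
q(Z, U) = (U + Z)/(-5 + Z)
(J(q(-2, M(-5)), 4) + 8)**2 = (-5 + 8)**2 = 3**2 = 9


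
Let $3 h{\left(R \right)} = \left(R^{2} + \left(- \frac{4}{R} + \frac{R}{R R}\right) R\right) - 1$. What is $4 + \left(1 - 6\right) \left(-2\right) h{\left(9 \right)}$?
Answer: $\frac{782}{3} \approx 260.67$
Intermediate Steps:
$h{\left(R \right)} = - \frac{4}{3} + \frac{R^{2}}{3}$ ($h{\left(R \right)} = \frac{\left(R^{2} + \left(- \frac{4}{R} + \frac{R}{R R}\right) R\right) - 1}{3} = \frac{\left(R^{2} + \left(- \frac{4}{R} + \frac{R}{R^{2}}\right) R\right) - 1}{3} = \frac{\left(R^{2} + \left(- \frac{4}{R} + \frac{1}{R}\right) R\right) - 1}{3} = \frac{\left(R^{2} + - \frac{3}{R} R\right) - 1}{3} = \frac{\left(R^{2} - 3\right) - 1}{3} = \frac{\left(-3 + R^{2}\right) - 1}{3} = \frac{-4 + R^{2}}{3} = - \frac{4}{3} + \frac{R^{2}}{3}$)
$4 + \left(1 - 6\right) \left(-2\right) h{\left(9 \right)} = 4 + \left(1 - 6\right) \left(-2\right) \left(- \frac{4}{3} + \frac{9^{2}}{3}\right) = 4 + \left(-5\right) \left(-2\right) \left(- \frac{4}{3} + \frac{1}{3} \cdot 81\right) = 4 + 10 \left(- \frac{4}{3} + 27\right) = 4 + 10 \cdot \frac{77}{3} = 4 + \frac{770}{3} = \frac{782}{3}$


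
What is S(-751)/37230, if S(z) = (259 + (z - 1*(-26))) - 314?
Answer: -26/1241 ≈ -0.020951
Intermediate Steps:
S(z) = -29 + z (S(z) = (259 + (z + 26)) - 314 = (259 + (26 + z)) - 314 = (285 + z) - 314 = -29 + z)
S(-751)/37230 = (-29 - 751)/37230 = -780*1/37230 = -26/1241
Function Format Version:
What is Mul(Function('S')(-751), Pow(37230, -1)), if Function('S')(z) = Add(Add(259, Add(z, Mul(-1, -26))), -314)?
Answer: Rational(-26, 1241) ≈ -0.020951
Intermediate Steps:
Function('S')(z) = Add(-29, z) (Function('S')(z) = Add(Add(259, Add(z, 26)), -314) = Add(Add(259, Add(26, z)), -314) = Add(Add(285, z), -314) = Add(-29, z))
Mul(Function('S')(-751), Pow(37230, -1)) = Mul(Add(-29, -751), Pow(37230, -1)) = Mul(-780, Rational(1, 37230)) = Rational(-26, 1241)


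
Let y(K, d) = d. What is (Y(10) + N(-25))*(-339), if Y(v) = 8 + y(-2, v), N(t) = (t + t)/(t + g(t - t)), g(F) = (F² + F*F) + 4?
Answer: -48364/7 ≈ -6909.1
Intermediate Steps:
g(F) = 4 + 2*F² (g(F) = (F² + F²) + 4 = 2*F² + 4 = 4 + 2*F²)
N(t) = 2*t/(4 + t) (N(t) = (t + t)/(t + (4 + 2*(t - t)²)) = (2*t)/(t + (4 + 2*0²)) = (2*t)/(t + (4 + 2*0)) = (2*t)/(t + (4 + 0)) = (2*t)/(t + 4) = (2*t)/(4 + t) = 2*t/(4 + t))
Y(v) = 8 + v
(Y(10) + N(-25))*(-339) = ((8 + 10) + 2*(-25)/(4 - 25))*(-339) = (18 + 2*(-25)/(-21))*(-339) = (18 + 2*(-25)*(-1/21))*(-339) = (18 + 50/21)*(-339) = (428/21)*(-339) = -48364/7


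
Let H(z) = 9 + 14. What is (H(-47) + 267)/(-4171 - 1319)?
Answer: -29/549 ≈ -0.052823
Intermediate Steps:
H(z) = 23
(H(-47) + 267)/(-4171 - 1319) = (23 + 267)/(-4171 - 1319) = 290/(-5490) = 290*(-1/5490) = -29/549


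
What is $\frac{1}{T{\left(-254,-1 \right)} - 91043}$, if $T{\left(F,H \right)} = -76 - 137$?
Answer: $- \frac{1}{91256} \approx -1.0958 \cdot 10^{-5}$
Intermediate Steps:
$T{\left(F,H \right)} = -213$
$\frac{1}{T{\left(-254,-1 \right)} - 91043} = \frac{1}{-213 - 91043} = \frac{1}{-91256} = - \frac{1}{91256}$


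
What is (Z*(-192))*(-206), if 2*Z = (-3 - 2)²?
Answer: 494400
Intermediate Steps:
Z = 25/2 (Z = (-3 - 2)²/2 = (½)*(-5)² = (½)*25 = 25/2 ≈ 12.500)
(Z*(-192))*(-206) = ((25/2)*(-192))*(-206) = -2400*(-206) = 494400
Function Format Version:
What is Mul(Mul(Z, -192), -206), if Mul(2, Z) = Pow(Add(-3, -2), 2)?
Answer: 494400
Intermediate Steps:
Z = Rational(25, 2) (Z = Mul(Rational(1, 2), Pow(Add(-3, -2), 2)) = Mul(Rational(1, 2), Pow(-5, 2)) = Mul(Rational(1, 2), 25) = Rational(25, 2) ≈ 12.500)
Mul(Mul(Z, -192), -206) = Mul(Mul(Rational(25, 2), -192), -206) = Mul(-2400, -206) = 494400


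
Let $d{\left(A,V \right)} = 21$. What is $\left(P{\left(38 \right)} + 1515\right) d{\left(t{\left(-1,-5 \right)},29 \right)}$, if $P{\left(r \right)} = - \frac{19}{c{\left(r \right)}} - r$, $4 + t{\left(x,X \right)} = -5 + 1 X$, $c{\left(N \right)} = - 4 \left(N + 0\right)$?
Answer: $\frac{248157}{8} \approx 31020.0$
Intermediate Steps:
$c{\left(N \right)} = - 4 N$
$t{\left(x,X \right)} = -9 + X$ ($t{\left(x,X \right)} = -4 + \left(-5 + 1 X\right) = -4 + \left(-5 + X\right) = -9 + X$)
$P{\left(r \right)} = - r + \frac{19}{4 r}$ ($P{\left(r \right)} = - \frac{19}{\left(-4\right) r} - r = - 19 \left(- \frac{1}{4 r}\right) - r = \frac{19}{4 r} - r = - r + \frac{19}{4 r}$)
$\left(P{\left(38 \right)} + 1515\right) d{\left(t{\left(-1,-5 \right)},29 \right)} = \left(\left(\left(-1\right) 38 + \frac{19}{4 \cdot 38}\right) + 1515\right) 21 = \left(\left(-38 + \frac{19}{4} \cdot \frac{1}{38}\right) + 1515\right) 21 = \left(\left(-38 + \frac{1}{8}\right) + 1515\right) 21 = \left(- \frac{303}{8} + 1515\right) 21 = \frac{11817}{8} \cdot 21 = \frac{248157}{8}$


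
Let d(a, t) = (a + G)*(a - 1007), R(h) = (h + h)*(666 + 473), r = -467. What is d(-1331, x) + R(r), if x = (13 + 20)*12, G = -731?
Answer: 3757130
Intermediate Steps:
R(h) = 2278*h (R(h) = (2*h)*1139 = 2278*h)
x = 396 (x = 33*12 = 396)
d(a, t) = (-1007 + a)*(-731 + a) (d(a, t) = (a - 731)*(a - 1007) = (-731 + a)*(-1007 + a) = (-1007 + a)*(-731 + a))
d(-1331, x) + R(r) = (736117 + (-1331)² - 1738*(-1331)) + 2278*(-467) = (736117 + 1771561 + 2313278) - 1063826 = 4820956 - 1063826 = 3757130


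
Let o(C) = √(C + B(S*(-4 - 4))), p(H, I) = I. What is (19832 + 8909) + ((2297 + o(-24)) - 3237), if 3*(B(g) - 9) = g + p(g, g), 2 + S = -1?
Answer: 27802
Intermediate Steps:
S = -3 (S = -2 - 1 = -3)
B(g) = 9 + 2*g/3 (B(g) = 9 + (g + g)/3 = 9 + (2*g)/3 = 9 + 2*g/3)
o(C) = √(25 + C) (o(C) = √(C + (9 + 2*(-3*(-4 - 4))/3)) = √(C + (9 + 2*(-3*(-8))/3)) = √(C + (9 + (⅔)*24)) = √(C + (9 + 16)) = √(C + 25) = √(25 + C))
(19832 + 8909) + ((2297 + o(-24)) - 3237) = (19832 + 8909) + ((2297 + √(25 - 24)) - 3237) = 28741 + ((2297 + √1) - 3237) = 28741 + ((2297 + 1) - 3237) = 28741 + (2298 - 3237) = 28741 - 939 = 27802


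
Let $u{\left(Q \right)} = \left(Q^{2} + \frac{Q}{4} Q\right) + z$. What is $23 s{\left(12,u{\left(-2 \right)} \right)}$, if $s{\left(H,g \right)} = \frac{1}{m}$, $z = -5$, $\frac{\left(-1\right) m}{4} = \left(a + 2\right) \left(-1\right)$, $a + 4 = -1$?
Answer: $- \frac{23}{12} \approx -1.9167$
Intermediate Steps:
$a = -5$ ($a = -4 - 1 = -5$)
$m = -12$ ($m = - 4 \left(-5 + 2\right) \left(-1\right) = - 4 \left(\left(-3\right) \left(-1\right)\right) = \left(-4\right) 3 = -12$)
$u{\left(Q \right)} = -5 + \frac{5 Q^{2}}{4}$ ($u{\left(Q \right)} = \left(Q^{2} + \frac{Q}{4} Q\right) - 5 = \left(Q^{2} + \frac{Q^{2}}{4}\right) - 5 = \frac{5 Q^{2}}{4} - 5 = -5 + \frac{5 Q^{2}}{4}$)
$s{\left(H,g \right)} = - \frac{1}{12}$ ($s{\left(H,g \right)} = \frac{1}{-12} = - \frac{1}{12}$)
$23 s{\left(12,u{\left(-2 \right)} \right)} = 23 \left(- \frac{1}{12}\right) = - \frac{23}{12}$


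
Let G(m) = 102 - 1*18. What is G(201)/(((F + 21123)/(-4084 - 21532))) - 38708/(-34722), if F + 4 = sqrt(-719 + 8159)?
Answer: -780298418776262/7743087961281 + 8606976*sqrt(465)/446004721 ≈ -100.36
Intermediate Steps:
F = -4 + 4*sqrt(465) (F = -4 + sqrt(-719 + 8159) = -4 + sqrt(7440) = -4 + 4*sqrt(465) ≈ 82.255)
G(m) = 84 (G(m) = 102 - 18 = 84)
G(201)/(((F + 21123)/(-4084 - 21532))) - 38708/(-34722) = 84/((((-4 + 4*sqrt(465)) + 21123)/(-4084 - 21532))) - 38708/(-34722) = 84/(((21119 + 4*sqrt(465))/(-25616))) - 38708*(-1/34722) = 84/(((21119 + 4*sqrt(465))*(-1/25616))) + 19354/17361 = 84/(-21119/25616 - sqrt(465)/6404) + 19354/17361 = 19354/17361 + 84/(-21119/25616 - sqrt(465)/6404)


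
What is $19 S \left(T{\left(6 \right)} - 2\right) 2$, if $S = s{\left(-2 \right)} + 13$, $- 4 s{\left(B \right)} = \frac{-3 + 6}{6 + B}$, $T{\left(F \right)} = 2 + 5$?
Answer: $\frac{19475}{8} \approx 2434.4$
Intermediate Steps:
$T{\left(F \right)} = 7$
$s{\left(B \right)} = - \frac{3}{4 \left(6 + B\right)}$ ($s{\left(B \right)} = - \frac{\left(-3 + 6\right) \frac{1}{6 + B}}{4} = - \frac{3 \frac{1}{6 + B}}{4} = - \frac{3}{4 \left(6 + B\right)}$)
$S = \frac{205}{16}$ ($S = - \frac{3}{24 + 4 \left(-2\right)} + 13 = - \frac{3}{24 - 8} + 13 = - \frac{3}{16} + 13 = \frac{205}{16} \approx 12.813$)
$19 S \left(T{\left(6 \right)} - 2\right) 2 = 19 \cdot \frac{205}{16} \left(7 - 2\right) 2 = \frac{3895 \cdot 5 \cdot 2}{16} = \frac{3895}{16} \cdot 10 = \frac{19475}{8}$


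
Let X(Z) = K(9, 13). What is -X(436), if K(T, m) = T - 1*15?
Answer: 6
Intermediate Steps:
K(T, m) = -15 + T (K(T, m) = T - 15 = -15 + T)
X(Z) = -6 (X(Z) = -15 + 9 = -6)
-X(436) = -1*(-6) = 6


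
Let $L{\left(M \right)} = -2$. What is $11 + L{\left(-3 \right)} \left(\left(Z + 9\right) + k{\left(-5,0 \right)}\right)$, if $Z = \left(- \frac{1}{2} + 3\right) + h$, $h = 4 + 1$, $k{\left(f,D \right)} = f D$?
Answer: $-22$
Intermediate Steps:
$k{\left(f,D \right)} = D f$
$h = 5$
$Z = \frac{15}{2}$ ($Z = \left(- \frac{1}{2} + 3\right) + 5 = \frac{5}{2} + 5 = \frac{15}{2} \approx 7.5$)
$11 + L{\left(-3 \right)} \left(\left(Z + 9\right) + k{\left(-5,0 \right)}\right) = 11 - 2 \left(\left(\frac{15}{2} + 9\right) + 0 \left(-5\right)\right) = 11 - 2 \left(\frac{33}{2} + 0\right) = 11 - 33 = -22$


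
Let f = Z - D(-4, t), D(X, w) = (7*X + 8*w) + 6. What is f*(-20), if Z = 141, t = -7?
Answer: -4380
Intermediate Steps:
D(X, w) = 6 + 7*X + 8*w
f = 219 (f = 141 - (6 + 7*(-4) + 8*(-7)) = 141 - (6 - 28 - 56) = 141 - 1*(-78) = 141 + 78 = 219)
f*(-20) = 219*(-20) = -4380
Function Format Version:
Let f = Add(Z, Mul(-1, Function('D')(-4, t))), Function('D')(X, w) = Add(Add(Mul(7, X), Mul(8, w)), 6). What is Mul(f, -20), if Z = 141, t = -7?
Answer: -4380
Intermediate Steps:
Function('D')(X, w) = Add(6, Mul(7, X), Mul(8, w))
f = 219 (f = Add(141, Mul(-1, Add(6, Mul(7, -4), Mul(8, -7)))) = Add(141, Mul(-1, Add(6, -28, -56))) = Add(141, Mul(-1, -78)) = Add(141, 78) = 219)
Mul(f, -20) = Mul(219, -20) = -4380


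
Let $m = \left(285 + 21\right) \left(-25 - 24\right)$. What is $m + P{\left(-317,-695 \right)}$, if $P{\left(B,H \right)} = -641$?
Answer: $-15635$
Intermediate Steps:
$m = -14994$ ($m = 306 \left(-25 - 24\right) = 306 \left(-49\right) = -14994$)
$m + P{\left(-317,-695 \right)} = -14994 - 641 = -15635$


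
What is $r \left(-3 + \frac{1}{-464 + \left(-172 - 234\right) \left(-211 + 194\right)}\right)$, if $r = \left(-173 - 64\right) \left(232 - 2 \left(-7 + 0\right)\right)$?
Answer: $\frac{187664421}{1073} \approx 1.749 \cdot 10^{5}$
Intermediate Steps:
$r = -58302$ ($r = - 237 \left(232 - -14\right) = - 237 \left(232 + 14\right) = \left(-237\right) 246 = -58302$)
$r \left(-3 + \frac{1}{-464 + \left(-172 - 234\right) \left(-211 + 194\right)}\right) = - 58302 \left(-3 + \frac{1}{-464 + \left(-172 - 234\right) \left(-211 + 194\right)}\right) = - 58302 \left(-3 + \frac{1}{-464 - -6902}\right) = - 58302 \left(-3 + \frac{1}{-464 + 6902}\right) = - 58302 \left(-3 + \frac{1}{6438}\right) = \left(-58302\right) \left(- \frac{19313}{6438}\right) = \frac{187664421}{1073}$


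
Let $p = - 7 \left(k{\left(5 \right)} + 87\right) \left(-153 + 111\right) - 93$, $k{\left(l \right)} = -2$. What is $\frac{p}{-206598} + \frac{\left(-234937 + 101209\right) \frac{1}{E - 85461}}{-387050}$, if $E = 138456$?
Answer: $- \frac{28369585232967}{235426624662250} \approx -0.1205$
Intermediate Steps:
$p = 24897$ ($p = - 7 \left(-2 + 87\right) \left(-153 + 111\right) - 93 = - 7 \cdot 85 \left(-42\right) - 93 = \left(-7\right) \left(-3570\right) - 93 = 24990 - 93 = 24897$)
$\frac{p}{-206598} + \frac{\left(-234937 + 101209\right) \frac{1}{E - 85461}}{-387050} = \frac{24897}{-206598} + \frac{\left(-234937 + 101209\right) \frac{1}{138456 - 85461}}{-387050} = 24897 \left(- \frac{1}{206598}\right) + - \frac{133728}{52995} \left(- \frac{1}{387050}\right) = - \frac{8299}{68866} + \left(-133728\right) \frac{1}{52995} \left(- \frac{1}{387050}\right) = - \frac{8299}{68866} - - \frac{22288}{3418619125} = - \frac{8299}{68866} + \frac{22288}{3418619125} = - \frac{28369585232967}{235426624662250}$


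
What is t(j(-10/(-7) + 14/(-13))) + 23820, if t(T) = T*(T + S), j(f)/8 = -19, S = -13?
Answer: 48900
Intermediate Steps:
j(f) = -152 (j(f) = 8*(-19) = -152)
t(T) = T*(-13 + T) (t(T) = T*(T - 13) = T*(-13 + T))
t(j(-10/(-7) + 14/(-13))) + 23820 = -152*(-13 - 152) + 23820 = -152*(-165) + 23820 = 25080 + 23820 = 48900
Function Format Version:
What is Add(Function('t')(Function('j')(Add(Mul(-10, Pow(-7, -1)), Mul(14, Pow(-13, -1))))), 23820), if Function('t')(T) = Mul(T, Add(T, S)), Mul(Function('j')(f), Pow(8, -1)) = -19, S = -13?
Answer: 48900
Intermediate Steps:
Function('j')(f) = -152 (Function('j')(f) = Mul(8, -19) = -152)
Function('t')(T) = Mul(T, Add(-13, T)) (Function('t')(T) = Mul(T, Add(T, -13)) = Mul(T, Add(-13, T)))
Add(Function('t')(Function('j')(Add(Mul(-10, Pow(-7, -1)), Mul(14, Pow(-13, -1))))), 23820) = Add(Mul(-152, Add(-13, -152)), 23820) = Add(Mul(-152, -165), 23820) = Add(25080, 23820) = 48900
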